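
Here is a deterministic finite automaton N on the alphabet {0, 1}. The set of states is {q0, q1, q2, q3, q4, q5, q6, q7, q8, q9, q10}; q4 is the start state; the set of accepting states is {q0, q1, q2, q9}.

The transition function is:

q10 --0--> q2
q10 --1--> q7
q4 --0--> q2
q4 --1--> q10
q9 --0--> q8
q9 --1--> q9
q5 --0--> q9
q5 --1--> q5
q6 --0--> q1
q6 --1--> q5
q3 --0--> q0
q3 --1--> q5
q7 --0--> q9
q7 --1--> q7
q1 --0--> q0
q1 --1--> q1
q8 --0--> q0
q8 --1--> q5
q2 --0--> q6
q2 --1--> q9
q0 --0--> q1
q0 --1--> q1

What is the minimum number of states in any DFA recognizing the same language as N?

4

States {q3} cannot be reached from the start state, so discard them.
Initial partition by acceptance: {q0,q1,q2,q9} | {q4,q5,q6,q7,q8,q10}.
Refine {q0,q1,q2,q9} on symbol 0: members go to different blocks, giving {q0,q1} and {q2,q9}.
Split {q4,q5,q6,q7,q8,q10} by δ(·,0) → {q4,q5,q7,q10} and {q6,q8}.
No further refinement is possible. Final partition (4 blocks): {q0,q1} | {q4,q5,q7,q10} | {q2,q9} | {q6,q8}.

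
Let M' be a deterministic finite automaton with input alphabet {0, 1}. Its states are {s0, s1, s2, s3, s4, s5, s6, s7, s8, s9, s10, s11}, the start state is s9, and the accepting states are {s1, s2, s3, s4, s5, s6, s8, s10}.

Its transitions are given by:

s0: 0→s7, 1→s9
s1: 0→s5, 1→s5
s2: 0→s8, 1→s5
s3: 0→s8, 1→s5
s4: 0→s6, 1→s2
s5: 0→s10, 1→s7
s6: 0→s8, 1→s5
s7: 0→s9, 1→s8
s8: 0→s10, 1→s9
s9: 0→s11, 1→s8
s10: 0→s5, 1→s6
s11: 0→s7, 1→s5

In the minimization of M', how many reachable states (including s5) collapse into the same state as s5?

States {s0,s1,s2,s3,s4} cannot be reached from the start state, so discard them.
P0 = {s5,s6,s8,s10} | {s7,s9,s11}.
On input 1, block {s5,s6,s8,s10} splits into {s5,s8} and {s6,s10}.
On input 1, block {s6,s10} splits into {s6} and {s10}.
The partition is now stable with 4 blocks: {s5,s8} | {s7,s9,s11} | {s6} | {s10}.
State s5 belongs to the block {s5,s8}, which has 2 states.

2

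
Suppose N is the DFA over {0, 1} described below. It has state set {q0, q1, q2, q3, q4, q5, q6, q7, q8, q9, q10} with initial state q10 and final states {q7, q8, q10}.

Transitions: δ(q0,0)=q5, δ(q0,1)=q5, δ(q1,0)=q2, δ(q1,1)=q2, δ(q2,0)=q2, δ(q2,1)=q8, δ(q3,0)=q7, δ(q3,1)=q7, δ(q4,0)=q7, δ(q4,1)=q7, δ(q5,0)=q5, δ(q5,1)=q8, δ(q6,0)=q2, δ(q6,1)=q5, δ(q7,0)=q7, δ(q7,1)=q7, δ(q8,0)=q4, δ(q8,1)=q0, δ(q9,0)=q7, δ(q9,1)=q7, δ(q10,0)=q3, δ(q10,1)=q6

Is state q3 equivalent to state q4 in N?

Yes

First remove the unreachable states {q1,q9}; 9 states remain.
Initial partition by acceptance: {q7,q8,q10} | {q0,q2,q3,q4,q5,q6}.
Split {q7,q8,q10} by δ(·,0) → {q8,q10} and {q7}.
On input 0, block {q0,q2,q3,q4,q5,q6} splits into {q0,q2,q5,q6} and {q3,q4}.
Refine {q0,q2,q5,q6} on symbol 1: members go to different blocks, giving {q0,q6} and {q2,q5}.
The partition is now stable with 5 blocks: {q8,q10} | {q0,q6} | {q7} | {q3,q4} | {q2,q5}.
q3 and q4 lie in the same block of the stable partition, so they are equivalent — no string distinguishes them.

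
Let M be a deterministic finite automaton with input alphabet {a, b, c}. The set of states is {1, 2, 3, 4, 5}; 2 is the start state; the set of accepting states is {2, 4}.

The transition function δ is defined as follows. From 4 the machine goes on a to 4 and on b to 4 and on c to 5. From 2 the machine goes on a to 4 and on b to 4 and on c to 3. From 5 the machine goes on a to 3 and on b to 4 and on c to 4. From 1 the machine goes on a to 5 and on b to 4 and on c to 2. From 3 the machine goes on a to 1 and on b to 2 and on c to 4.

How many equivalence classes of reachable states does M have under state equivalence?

2

Start with accepting vs non-accepting: {2,4} | {1,3,5}.
Stable partition: {2,4} | {1,3,5} — 2 equivalence classes.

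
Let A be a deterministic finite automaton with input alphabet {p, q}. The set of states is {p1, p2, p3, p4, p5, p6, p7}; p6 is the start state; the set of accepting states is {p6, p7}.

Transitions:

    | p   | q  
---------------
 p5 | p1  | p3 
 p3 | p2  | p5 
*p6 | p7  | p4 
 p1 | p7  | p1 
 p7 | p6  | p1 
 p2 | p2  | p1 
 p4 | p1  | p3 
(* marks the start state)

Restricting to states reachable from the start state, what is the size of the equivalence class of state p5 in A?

2

Every state is reachable, so we keep all 7.
Initial partition by acceptance: {p6,p7} | {p1,p2,p3,p4,p5}.
Refine {p1,p2,p3,p4,p5} on symbol p: members go to different blocks, giving {p2,p3,p4,p5} and {p1}.
Refine {p6,p7} on symbol q: members go to different blocks, giving {p6} and {p7}.
On input p, block {p2,p3,p4,p5} splits into {p2,p3} and {p4,p5}.
Refine {p2,p3} on symbol q: members go to different blocks, giving {p2} and {p3}.
No further refinement is possible. Final partition (6 blocks): {p6} | {p2} | {p1} | {p7} | {p4,p5} | {p3}.
State p5 belongs to the block {p4,p5}, which has 2 states.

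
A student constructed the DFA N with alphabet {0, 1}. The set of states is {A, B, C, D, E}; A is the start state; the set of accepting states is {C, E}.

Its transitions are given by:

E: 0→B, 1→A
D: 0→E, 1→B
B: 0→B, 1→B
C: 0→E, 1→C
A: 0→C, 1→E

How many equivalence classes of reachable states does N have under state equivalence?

Reachable states from the start: {A,B,C,E}. Unreachable: {D} — drop them.
Start with accepting vs non-accepting: {C,E} | {A,B}.
Refine {C,E} on symbol 0: members go to different blocks, giving {C} and {E}.
Split {A,B} by δ(·,0) → {A} and {B}.
The partition is now stable with 4 blocks: {C} | {A} | {E} | {B}.

4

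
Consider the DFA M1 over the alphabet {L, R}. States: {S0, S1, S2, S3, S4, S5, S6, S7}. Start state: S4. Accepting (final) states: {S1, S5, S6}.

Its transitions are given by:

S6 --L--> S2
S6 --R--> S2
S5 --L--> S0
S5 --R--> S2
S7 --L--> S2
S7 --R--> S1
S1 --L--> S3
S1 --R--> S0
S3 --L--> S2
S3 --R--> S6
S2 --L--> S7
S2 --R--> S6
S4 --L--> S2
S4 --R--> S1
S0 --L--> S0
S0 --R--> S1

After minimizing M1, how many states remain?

2

Reachable states from the start: {S0,S1,S2,S3,S4,S6,S7}. Unreachable: {S5} — drop them.
P0 = {S1,S6} | {S0,S2,S3,S4,S7}.
The partition is now stable with 2 blocks: {S1,S6} | {S0,S2,S3,S4,S7}.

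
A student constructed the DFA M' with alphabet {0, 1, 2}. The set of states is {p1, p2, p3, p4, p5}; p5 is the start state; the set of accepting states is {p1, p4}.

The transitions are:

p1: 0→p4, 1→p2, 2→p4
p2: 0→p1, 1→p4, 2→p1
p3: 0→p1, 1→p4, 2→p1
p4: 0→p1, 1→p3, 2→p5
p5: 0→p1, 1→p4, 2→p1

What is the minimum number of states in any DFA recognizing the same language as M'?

All states are reachable from the start state.
P0 = {p1,p4} | {p2,p3,p5}.
Refine {p1,p4} on symbol 2: members go to different blocks, giving {p1} and {p4}.
Stable partition: {p1} | {p2,p3,p5} | {p4} — 3 equivalence classes.

3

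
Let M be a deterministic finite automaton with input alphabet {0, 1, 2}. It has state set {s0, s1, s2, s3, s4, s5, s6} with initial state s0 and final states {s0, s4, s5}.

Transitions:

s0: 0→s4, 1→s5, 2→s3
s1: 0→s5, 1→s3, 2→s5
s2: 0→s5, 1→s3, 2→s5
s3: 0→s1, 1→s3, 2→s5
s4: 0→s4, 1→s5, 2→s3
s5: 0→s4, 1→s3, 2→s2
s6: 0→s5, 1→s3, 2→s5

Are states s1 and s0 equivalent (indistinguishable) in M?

Reachable states from the start: {s0,s1,s2,s3,s4,s5}. Unreachable: {s6} — drop them.
Initial partition by acceptance: {s0,s4,s5} | {s1,s2,s3}.
Split {s0,s4,s5} by δ(·,1) → {s0,s4} and {s5}.
On input 0, block {s1,s2,s3} splits into {s1,s2} and {s3}.
No further refinement is possible. Final partition (4 blocks): {s0,s4} | {s1,s2} | {s5} | {s3}.
s1 and s0 end up in different blocks, so they are distinguishable. For instance, the string 'ε' is accepted from only s0.

No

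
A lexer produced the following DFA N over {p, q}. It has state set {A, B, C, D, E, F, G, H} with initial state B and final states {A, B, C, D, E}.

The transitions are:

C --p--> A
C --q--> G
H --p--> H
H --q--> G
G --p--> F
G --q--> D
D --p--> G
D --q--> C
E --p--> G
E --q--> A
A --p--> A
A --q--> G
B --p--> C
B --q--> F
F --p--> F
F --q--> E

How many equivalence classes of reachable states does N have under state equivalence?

First remove the unreachable states {H}; 7 states remain.
Initial partition by acceptance: {A,B,C,D,E} | {F,G}.
On input p, block {A,B,C,D,E} splits into {A,B,C} and {D,E}.
No further refinement is possible. Final partition (3 blocks): {A,B,C} | {F,G} | {D,E}.

3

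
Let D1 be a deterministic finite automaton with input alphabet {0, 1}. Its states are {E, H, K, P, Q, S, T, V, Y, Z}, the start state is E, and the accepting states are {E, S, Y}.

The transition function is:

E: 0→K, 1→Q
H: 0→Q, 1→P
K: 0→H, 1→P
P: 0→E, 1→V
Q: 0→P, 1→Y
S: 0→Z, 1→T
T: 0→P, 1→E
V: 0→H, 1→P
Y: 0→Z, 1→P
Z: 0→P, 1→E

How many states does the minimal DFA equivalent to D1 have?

7

States {S,T} cannot be reached from the start state, so discard them.
Start with accepting vs non-accepting: {E,Y} | {H,K,P,Q,V,Z}.
Split {H,K,P,Q,V,Z} by δ(·,0) → {H,K,Q,V,Z} and {P}.
Refine {E,Y} on symbol 1: members go to different blocks, giving {E} and {Y}.
On input 0, block {H,K,Q,V,Z} splits into {H,K,V} and {Q,Z}.
Split {H,K,V} by δ(·,0) → {K,V} and {H}.
Split {Q,Z} by δ(·,1) → {Q} and {Z}.
The partition is now stable with 7 blocks: {E} | {K,V} | {P} | {Y} | {Q} | {H} | {Z}.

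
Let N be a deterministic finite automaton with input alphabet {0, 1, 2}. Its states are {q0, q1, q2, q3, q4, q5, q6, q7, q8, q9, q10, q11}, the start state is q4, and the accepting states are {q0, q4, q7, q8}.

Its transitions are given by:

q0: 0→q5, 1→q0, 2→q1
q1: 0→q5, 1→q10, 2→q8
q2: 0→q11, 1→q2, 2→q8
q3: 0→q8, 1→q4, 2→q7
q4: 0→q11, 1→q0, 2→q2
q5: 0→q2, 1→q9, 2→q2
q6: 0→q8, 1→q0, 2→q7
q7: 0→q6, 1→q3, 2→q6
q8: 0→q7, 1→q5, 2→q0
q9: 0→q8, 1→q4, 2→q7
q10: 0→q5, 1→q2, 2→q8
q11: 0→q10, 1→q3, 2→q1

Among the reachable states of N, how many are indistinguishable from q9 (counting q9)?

P0 = {q0,q4,q7,q8} | {q1,q2,q3,q5,q6,q9,q10,q11}.
Split {q0,q4,q7,q8} by δ(·,0) → {q0,q4,q7} and {q8}.
Split {q0,q4,q7} by δ(·,1) → {q0,q4} and {q7}.
On input 0, block {q1,q2,q3,q5,q6,q9,q10,q11} splits into {q1,q2,q5,q10,q11} and {q3,q6,q9}.
On input 1, block {q1,q2,q5,q10,q11} splits into {q1,q2,q10} and {q5,q11}.
Stable partition: {q0,q4} | {q1,q2,q10} | {q8} | {q7} | {q3,q6,q9} | {q5,q11} — 6 equivalence classes.
State q9 belongs to the block {q3,q6,q9}, which has 3 states.

3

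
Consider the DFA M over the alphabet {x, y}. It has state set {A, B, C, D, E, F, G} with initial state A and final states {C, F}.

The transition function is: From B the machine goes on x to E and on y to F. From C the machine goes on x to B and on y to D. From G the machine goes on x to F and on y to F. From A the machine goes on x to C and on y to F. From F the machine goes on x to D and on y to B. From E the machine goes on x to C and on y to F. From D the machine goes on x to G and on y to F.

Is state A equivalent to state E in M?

All states are reachable from the start state.
P0 = {C,F} | {A,B,D,E,G}.
Split {A,B,D,E,G} by δ(·,x) → {A,E,G} and {B,D}.
Stable partition: {C,F} | {A,E,G} | {B,D} — 3 equivalence classes.
A and E lie in the same block of the stable partition, so they are equivalent — no string distinguishes them.

Yes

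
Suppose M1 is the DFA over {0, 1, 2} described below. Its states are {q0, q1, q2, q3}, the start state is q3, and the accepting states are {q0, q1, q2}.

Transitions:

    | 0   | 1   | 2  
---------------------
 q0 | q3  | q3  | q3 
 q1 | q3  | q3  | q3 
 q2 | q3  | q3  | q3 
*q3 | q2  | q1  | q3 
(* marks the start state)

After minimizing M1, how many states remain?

Reachable states from the start: {q1,q2,q3}. Unreachable: {q0} — drop them.
Initial partition by acceptance: {q1,q2} | {q3}.
No further refinement is possible. Final partition (2 blocks): {q1,q2} | {q3}.

2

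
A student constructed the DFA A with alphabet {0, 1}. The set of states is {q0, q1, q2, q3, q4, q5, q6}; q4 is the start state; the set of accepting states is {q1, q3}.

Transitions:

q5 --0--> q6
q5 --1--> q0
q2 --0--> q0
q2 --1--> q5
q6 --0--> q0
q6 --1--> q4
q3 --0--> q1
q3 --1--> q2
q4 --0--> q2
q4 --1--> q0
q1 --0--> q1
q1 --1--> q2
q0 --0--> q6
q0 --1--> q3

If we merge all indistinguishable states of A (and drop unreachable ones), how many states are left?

All states are reachable from the start state.
Initial partition by acceptance: {q1,q3} | {q0,q2,q4,q5,q6}.
On input 1, block {q0,q2,q4,q5,q6} splits into {q2,q4,q5,q6} and {q0}.
Split {q2,q4,q5,q6} by δ(·,0) → {q2,q6} and {q4,q5}.
No further refinement is possible. Final partition (4 blocks): {q1,q3} | {q2,q6} | {q0} | {q4,q5}.

4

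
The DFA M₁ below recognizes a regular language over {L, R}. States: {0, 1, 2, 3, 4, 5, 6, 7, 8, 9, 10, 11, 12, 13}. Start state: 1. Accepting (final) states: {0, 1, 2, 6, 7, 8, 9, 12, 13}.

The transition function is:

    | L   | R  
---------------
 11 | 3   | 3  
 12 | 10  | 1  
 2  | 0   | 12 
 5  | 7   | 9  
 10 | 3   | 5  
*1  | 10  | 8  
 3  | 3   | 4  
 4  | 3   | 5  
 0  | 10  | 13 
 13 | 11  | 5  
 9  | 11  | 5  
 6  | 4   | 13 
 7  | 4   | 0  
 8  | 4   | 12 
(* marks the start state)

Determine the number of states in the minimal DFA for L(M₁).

8

First remove the unreachable states {2,6}; 12 states remain.
Start with accepting vs non-accepting: {0,1,7,8,9,12,13} | {3,4,5,10,11}.
Refine {0,1,7,8,9,12,13} on symbol R: members go to different blocks, giving {0,1,7,8,12} and {9,13}.
Refine {0,1,7,8,12} on symbol R: members go to different blocks, giving {1,7,8,12} and {0}.
Refine {1,7,8,12} on symbol R: members go to different blocks, giving {1,8,12} and {7}.
On input L, block {3,4,5,10,11} splits into {3,4,10,11} and {5}.
Split {3,4,10,11} by δ(·,R) → {3,11} and {4,10}.
On input R, block {3,11} splits into {3} and {11}.
Stable partition: {1,8,12} | {3} | {9,13} | {0} | {7} | {5} | {4,10} | {11} — 8 equivalence classes.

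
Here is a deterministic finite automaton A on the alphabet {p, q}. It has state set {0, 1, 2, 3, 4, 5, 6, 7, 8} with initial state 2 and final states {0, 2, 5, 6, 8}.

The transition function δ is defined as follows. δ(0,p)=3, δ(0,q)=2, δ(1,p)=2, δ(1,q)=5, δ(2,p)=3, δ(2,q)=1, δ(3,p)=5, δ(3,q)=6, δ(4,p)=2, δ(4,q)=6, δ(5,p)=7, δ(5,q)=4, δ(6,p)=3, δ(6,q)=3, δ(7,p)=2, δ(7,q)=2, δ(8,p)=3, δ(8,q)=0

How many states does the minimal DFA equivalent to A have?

2

States {0,8} cannot be reached from the start state, so discard them.
Initial partition by acceptance: {2,5,6} | {1,3,4,7}.
No further refinement is possible. Final partition (2 blocks): {2,5,6} | {1,3,4,7}.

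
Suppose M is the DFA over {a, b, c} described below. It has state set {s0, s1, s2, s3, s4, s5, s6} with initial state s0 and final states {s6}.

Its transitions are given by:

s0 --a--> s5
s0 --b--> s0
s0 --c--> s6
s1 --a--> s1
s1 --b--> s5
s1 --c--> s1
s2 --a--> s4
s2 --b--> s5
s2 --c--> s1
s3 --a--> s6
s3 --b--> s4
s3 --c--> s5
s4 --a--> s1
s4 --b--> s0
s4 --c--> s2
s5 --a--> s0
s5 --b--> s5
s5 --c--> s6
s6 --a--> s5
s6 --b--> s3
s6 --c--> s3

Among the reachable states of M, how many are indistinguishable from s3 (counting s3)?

P0 = {s6} | {s0,s1,s2,s3,s4,s5}.
Refine {s0,s1,s2,s3,s4,s5} on symbol a: members go to different blocks, giving {s0,s1,s2,s4,s5} and {s3}.
Split {s0,s1,s2,s4,s5} by δ(·,c) → {s1,s2,s4} and {s0,s5}.
Stable partition: {s6} | {s1,s2,s4} | {s3} | {s0,s5} — 4 equivalence classes.
The equivalence class containing s3 is {s3}, of size 1.

1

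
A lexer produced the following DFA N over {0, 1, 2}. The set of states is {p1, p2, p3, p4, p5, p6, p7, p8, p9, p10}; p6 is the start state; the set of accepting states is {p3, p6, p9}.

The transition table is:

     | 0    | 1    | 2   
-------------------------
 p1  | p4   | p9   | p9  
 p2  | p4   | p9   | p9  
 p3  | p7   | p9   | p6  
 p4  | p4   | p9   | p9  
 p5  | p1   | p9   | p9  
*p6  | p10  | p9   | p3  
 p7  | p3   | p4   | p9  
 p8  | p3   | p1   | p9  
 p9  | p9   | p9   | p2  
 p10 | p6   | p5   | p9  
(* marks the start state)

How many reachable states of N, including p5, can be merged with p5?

4

States {p8} cannot be reached from the start state, so discard them.
Initial partition by acceptance: {p3,p6,p9} | {p1,p2,p4,p5,p7,p10}.
Split {p3,p6,p9} by δ(·,0) → {p3,p6} and {p9}.
Split {p1,p2,p4,p5,p7,p10} by δ(·,0) → {p1,p2,p4,p5} and {p7,p10}.
Stable partition: {p3,p6} | {p1,p2,p4,p5} | {p9} | {p7,p10} — 4 equivalence classes.
State p5 belongs to the block {p1,p2,p4,p5}, which has 4 states.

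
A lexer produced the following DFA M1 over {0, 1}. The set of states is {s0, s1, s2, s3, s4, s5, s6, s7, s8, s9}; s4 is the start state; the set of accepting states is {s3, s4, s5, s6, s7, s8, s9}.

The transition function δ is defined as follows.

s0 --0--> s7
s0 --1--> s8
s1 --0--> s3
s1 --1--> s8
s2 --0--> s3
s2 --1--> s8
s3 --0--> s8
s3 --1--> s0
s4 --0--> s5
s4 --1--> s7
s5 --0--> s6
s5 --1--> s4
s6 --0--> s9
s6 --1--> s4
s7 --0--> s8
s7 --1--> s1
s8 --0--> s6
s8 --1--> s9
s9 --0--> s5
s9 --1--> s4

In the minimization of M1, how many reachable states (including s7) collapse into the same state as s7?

2

States {s2} cannot be reached from the start state, so discard them.
P0 = {s3,s4,s5,s6,s7,s8,s9} | {s0,s1}.
Refine {s3,s4,s5,s6,s7,s8,s9} on symbol 1: members go to different blocks, giving {s4,s5,s6,s8,s9} and {s3,s7}.
Split {s4,s5,s6,s8,s9} by δ(·,1) → {s5,s6,s8,s9} and {s4}.
On input 1, block {s5,s6,s8,s9} splits into {s5,s6,s9} and {s8}.
No further refinement is possible. Final partition (5 blocks): {s5,s6,s9} | {s0,s1} | {s3,s7} | {s4} | {s8}.
State s7 belongs to the block {s3,s7}, which has 2 states.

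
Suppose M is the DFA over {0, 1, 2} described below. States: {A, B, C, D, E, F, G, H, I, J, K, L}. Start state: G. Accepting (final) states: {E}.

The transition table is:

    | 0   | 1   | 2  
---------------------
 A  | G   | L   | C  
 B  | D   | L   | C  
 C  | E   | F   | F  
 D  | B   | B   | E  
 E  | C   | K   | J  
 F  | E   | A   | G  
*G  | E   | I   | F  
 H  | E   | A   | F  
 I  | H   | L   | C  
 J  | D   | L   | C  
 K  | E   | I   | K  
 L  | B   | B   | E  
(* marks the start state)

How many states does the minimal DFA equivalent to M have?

6

All states are reachable from the start state.
Initial partition by acceptance: {E} | {A,B,C,D,F,G,H,I,J,K,L}.
Refine {A,B,C,D,F,G,H,I,J,K,L} on symbol 0: members go to different blocks, giving {A,B,D,I,J,L} and {C,F,G,H,K}.
On input 0, block {A,B,D,I,J,L} splits into {B,D,J,L} and {A,I}.
Split {B,D,J,L} by δ(·,2) → {B,J} and {D,L}.
Refine {C,F,G,H,K} on symbol 1: members go to different blocks, giving {F,G,H,K} and {C}.
Stable partition: {E} | {B,J} | {F,G,H,K} | {A,I} | {D,L} | {C} — 6 equivalence classes.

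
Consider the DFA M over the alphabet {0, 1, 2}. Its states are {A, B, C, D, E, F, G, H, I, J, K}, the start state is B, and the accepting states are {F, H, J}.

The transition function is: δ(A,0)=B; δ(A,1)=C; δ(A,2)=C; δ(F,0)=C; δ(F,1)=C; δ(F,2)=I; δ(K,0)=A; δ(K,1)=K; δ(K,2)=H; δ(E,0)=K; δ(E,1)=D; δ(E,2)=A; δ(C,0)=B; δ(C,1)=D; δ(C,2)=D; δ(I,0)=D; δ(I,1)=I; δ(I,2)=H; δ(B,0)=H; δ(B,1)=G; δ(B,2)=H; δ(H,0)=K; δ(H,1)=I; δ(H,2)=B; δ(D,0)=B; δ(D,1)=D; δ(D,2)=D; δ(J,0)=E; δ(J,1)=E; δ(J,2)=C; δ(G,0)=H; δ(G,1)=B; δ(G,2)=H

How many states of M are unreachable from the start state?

No path from B leads to E, F, J; the other 8 states are all reachable.

3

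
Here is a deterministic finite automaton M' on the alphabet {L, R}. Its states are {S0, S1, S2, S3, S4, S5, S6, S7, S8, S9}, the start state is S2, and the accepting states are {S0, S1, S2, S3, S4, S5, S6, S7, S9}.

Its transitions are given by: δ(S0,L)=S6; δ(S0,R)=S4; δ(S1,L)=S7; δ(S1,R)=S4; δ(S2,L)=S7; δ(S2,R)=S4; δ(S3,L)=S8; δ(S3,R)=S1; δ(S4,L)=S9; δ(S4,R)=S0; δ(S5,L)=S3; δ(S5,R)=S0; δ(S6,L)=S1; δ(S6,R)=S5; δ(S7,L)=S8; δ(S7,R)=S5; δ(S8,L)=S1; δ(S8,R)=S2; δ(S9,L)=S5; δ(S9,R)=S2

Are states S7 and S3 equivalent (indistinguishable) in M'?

Yes

P0 = {S0,S1,S2,S3,S4,S5,S6,S7,S9} | {S8}.
Refine {S0,S1,S2,S3,S4,S5,S6,S7,S9} on symbol L: members go to different blocks, giving {S0,S1,S2,S4,S5,S6,S9} and {S3,S7}.
On input L, block {S0,S1,S2,S4,S5,S6,S9} splits into {S0,S4,S6,S9} and {S1,S2,S5}.
On input L, block {S0,S4,S6,S9} splits into {S0,S4} and {S6,S9}.
Stable partition: {S0,S4} | {S8} | {S3,S7} | {S1,S2,S5} | {S6,S9} — 5 equivalence classes.
S7 and S3 lie in the same block of the stable partition, so they are equivalent — no string distinguishes them.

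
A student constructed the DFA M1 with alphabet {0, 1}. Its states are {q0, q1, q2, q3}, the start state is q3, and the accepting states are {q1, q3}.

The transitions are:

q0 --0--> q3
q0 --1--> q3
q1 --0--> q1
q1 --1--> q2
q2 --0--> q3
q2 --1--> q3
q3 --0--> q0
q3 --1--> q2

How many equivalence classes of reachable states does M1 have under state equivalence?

2

States {q1} cannot be reached from the start state, so discard them.
Start with accepting vs non-accepting: {q3} | {q0,q2}.
The partition is now stable with 2 blocks: {q3} | {q0,q2}.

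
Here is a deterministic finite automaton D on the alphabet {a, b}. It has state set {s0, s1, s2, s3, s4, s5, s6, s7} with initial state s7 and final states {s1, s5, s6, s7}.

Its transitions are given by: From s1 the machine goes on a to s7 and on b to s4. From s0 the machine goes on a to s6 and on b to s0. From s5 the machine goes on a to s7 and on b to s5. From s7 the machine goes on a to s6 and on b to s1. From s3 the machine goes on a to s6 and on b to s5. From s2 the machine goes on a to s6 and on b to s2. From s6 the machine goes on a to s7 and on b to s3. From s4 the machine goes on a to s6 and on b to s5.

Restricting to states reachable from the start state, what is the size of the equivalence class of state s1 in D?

First remove the unreachable states {s0,s2}; 6 states remain.
P0 = {s1,s5,s6,s7} | {s3,s4}.
Split {s1,s5,s6,s7} by δ(·,b) → {s1,s6} and {s5,s7}.
Refine {s5,s7} on symbol a: members go to different blocks, giving {s5} and {s7}.
The partition is now stable with 4 blocks: {s1,s6} | {s3,s4} | {s5} | {s7}.
State s1 belongs to the block {s1,s6}, which has 2 states.

2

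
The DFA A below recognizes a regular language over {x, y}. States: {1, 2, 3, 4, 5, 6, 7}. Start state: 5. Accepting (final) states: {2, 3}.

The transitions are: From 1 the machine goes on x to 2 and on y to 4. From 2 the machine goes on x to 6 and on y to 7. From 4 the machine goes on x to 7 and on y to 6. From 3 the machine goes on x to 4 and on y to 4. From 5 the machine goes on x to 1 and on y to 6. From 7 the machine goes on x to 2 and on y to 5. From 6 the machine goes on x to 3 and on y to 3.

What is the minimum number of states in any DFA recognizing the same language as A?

5

All states are reachable from the start state.
Start with accepting vs non-accepting: {2,3} | {1,4,5,6,7}.
On input x, block {1,4,5,6,7} splits into {1,6,7} and {4,5}.
Split {2,3} by δ(·,x) → {2} and {3}.
On input x, block {1,6,7} splits into {1,7} and {6}.
The partition is now stable with 5 blocks: {2} | {1,7} | {4,5} | {3} | {6}.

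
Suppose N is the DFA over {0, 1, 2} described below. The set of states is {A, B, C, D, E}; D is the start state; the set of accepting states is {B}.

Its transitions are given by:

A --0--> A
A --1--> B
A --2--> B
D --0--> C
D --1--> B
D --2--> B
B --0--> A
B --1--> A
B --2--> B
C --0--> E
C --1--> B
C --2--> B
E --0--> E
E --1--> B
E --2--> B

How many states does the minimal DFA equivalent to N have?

2

All states are reachable from the start state.
P0 = {B} | {A,C,D,E}.
Stable partition: {B} | {A,C,D,E} — 2 equivalence classes.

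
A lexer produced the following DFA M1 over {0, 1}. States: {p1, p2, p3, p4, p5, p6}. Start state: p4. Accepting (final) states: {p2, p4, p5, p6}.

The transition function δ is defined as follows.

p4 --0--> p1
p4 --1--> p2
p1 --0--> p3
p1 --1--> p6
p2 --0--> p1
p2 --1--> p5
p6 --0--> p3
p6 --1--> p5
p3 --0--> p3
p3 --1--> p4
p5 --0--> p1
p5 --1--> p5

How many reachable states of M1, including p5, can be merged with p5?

4

Initial partition by acceptance: {p2,p4,p5,p6} | {p1,p3}.
The partition is now stable with 2 blocks: {p2,p4,p5,p6} | {p1,p3}.
The equivalence class containing p5 is {p2,p4,p5,p6}, of size 4.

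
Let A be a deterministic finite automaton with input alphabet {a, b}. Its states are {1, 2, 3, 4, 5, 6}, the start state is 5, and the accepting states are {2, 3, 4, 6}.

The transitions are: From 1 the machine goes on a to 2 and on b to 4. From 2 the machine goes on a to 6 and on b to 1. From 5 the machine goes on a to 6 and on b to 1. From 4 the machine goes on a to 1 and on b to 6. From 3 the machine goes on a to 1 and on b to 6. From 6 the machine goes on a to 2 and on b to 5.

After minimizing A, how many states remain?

Reachable states from the start: {1,2,4,5,6}. Unreachable: {3} — drop them.
Start with accepting vs non-accepting: {2,4,6} | {1,5}.
On input a, block {2,4,6} splits into {2,6} and {4}.
On input b, block {1,5} splits into {1} and {5}.
Split {2,6} by δ(·,b) → {2} and {6}.
Stable partition: {2} | {1} | {4} | {5} | {6} — 5 equivalence classes.

5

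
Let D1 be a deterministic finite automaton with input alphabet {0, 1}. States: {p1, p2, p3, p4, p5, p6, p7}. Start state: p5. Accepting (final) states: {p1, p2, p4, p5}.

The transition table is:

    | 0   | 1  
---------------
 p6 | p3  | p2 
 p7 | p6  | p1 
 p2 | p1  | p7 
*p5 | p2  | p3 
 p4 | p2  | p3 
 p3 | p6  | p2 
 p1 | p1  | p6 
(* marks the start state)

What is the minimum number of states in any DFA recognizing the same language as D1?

2

Reachable states from the start: {p1,p2,p3,p5,p6,p7}. Unreachable: {p4} — drop them.
Start with accepting vs non-accepting: {p1,p2,p5} | {p3,p6,p7}.
The partition is now stable with 2 blocks: {p1,p2,p5} | {p3,p6,p7}.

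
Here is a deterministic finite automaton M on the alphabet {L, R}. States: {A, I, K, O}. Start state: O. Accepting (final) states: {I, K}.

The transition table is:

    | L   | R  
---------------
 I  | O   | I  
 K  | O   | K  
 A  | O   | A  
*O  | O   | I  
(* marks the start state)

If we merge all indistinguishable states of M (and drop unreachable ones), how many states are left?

2

Reachable states from the start: {I,O}. Unreachable: {A,K} — drop them.
Initial partition by acceptance: {I} | {O}.
No further refinement is possible. Final partition (2 blocks): {I} | {O}.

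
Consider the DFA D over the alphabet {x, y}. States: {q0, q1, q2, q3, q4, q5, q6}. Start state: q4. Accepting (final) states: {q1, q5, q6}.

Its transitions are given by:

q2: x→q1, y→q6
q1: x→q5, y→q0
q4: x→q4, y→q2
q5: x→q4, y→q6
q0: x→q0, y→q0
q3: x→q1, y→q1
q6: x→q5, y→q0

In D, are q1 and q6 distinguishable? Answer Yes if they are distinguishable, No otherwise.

No

Reachable states from the start: {q0,q1,q2,q4,q5,q6}. Unreachable: {q3} — drop them.
Start with accepting vs non-accepting: {q1,q5,q6} | {q0,q2,q4}.
Refine {q1,q5,q6} on symbol x: members go to different blocks, giving {q1,q6} and {q5}.
Refine {q0,q2,q4} on symbol x: members go to different blocks, giving {q0,q4} and {q2}.
Refine {q0,q4} on symbol y: members go to different blocks, giving {q0} and {q4}.
The partition is now stable with 5 blocks: {q1,q6} | {q0} | {q5} | {q2} | {q4}.
q1 and q6 lie in the same block of the stable partition, so they are equivalent — no string distinguishes them.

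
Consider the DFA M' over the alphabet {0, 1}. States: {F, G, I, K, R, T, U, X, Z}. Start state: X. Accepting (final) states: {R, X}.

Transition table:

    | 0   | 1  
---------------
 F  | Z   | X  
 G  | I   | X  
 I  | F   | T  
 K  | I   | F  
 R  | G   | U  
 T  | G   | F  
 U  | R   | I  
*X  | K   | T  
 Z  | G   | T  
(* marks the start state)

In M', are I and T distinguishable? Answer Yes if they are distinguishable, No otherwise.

Yes

First remove the unreachable states {R,U}; 7 states remain.
Start with accepting vs non-accepting: {X} | {F,G,I,K,T,Z}.
Split {F,G,I,K,T,Z} by δ(·,1) → {I,K,T,Z} and {F,G}.
Split {I,K,T,Z} by δ(·,0) → {I,T,Z} and {K}.
On input 1, block {I,T,Z} splits into {I,Z} and {T}.
The partition is now stable with 5 blocks: {X} | {I,Z} | {F,G} | {K} | {T}.
I and T end up in different blocks, so they are distinguishable. For instance, the string '11' is accepted from only T.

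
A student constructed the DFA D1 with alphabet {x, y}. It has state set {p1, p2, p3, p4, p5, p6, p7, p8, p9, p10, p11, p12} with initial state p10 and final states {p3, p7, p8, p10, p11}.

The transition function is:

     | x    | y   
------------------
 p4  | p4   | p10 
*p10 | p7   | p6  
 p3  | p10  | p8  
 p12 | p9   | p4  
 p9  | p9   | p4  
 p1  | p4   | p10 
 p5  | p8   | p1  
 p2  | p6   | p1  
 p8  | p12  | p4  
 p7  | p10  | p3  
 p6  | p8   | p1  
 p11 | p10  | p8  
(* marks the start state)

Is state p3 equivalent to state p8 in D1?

First remove the unreachable states {p2,p5,p11}; 9 states remain.
Initial partition by acceptance: {p3,p7,p8,p10} | {p1,p4,p6,p9,p12}.
Split {p3,p7,p8,p10} by δ(·,x) → {p3,p7,p10} and {p8}.
Refine {p3,p7,p10} on symbol y: members go to different blocks, giving {p3} and {p7} and {p10}.
Split {p1,p4,p6,p9,p12} by δ(·,x) → {p1,p4,p9,p12} and {p6}.
On input y, block {p1,p4,p9,p12} splits into {p1,p4} and {p9,p12}.
Stable partition: {p3} | {p1,p4} | {p8} | {p7} | {p10} | {p6} | {p9,p12} — 7 equivalence classes.
p3 and p8 end up in different blocks, so they are distinguishable. For instance, the string 'x' is accepted from only p3.

No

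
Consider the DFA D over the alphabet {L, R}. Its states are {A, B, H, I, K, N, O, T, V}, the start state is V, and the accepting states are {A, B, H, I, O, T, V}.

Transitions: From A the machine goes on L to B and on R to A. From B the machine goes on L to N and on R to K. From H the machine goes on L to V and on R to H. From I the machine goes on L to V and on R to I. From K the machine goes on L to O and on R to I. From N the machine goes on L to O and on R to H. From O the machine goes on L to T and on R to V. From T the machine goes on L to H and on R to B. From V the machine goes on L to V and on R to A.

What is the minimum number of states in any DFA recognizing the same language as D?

7

Every state is reachable, so we keep all 9.
Initial partition by acceptance: {A,B,H,I,O,T,V} | {K,N}.
Split {A,B,H,I,O,T,V} by δ(·,L) → {A,H,I,O,T,V} and {B}.
On input L, block {A,H,I,O,T,V} splits into {H,I,O,T,V} and {A}.
On input R, block {H,I,O,T,V} splits into {H,I,O} and {T} and {V}.
Split {H,I,O} by δ(·,L) → {H,I} and {O}.
Stable partition: {H,I} | {K,N} | {B} | {A} | {T} | {V} | {O} — 7 equivalence classes.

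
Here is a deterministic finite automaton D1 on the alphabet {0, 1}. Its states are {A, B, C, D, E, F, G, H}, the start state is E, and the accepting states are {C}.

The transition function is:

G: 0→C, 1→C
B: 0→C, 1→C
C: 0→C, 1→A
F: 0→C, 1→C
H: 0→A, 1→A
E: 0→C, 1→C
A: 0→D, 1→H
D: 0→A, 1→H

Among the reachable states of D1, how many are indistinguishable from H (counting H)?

First remove the unreachable states {B,F,G}; 5 states remain.
Start with accepting vs non-accepting: {C} | {A,D,E,H}.
Refine {A,D,E,H} on symbol 0: members go to different blocks, giving {A,D,H} and {E}.
Stable partition: {C} | {A,D,H} | {E} — 3 equivalence classes.
State H belongs to the block {A,D,H}, which has 3 states.

3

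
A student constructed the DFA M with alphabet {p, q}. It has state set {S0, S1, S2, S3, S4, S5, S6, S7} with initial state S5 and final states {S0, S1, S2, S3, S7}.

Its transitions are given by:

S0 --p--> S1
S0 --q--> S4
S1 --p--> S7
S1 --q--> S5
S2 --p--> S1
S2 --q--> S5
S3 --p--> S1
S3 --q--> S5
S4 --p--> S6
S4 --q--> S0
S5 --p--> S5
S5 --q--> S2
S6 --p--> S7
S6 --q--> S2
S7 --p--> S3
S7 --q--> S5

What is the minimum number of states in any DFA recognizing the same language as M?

States {S0,S4,S6} cannot be reached from the start state, so discard them.
Initial partition by acceptance: {S1,S2,S3,S7} | {S5}.
Stable partition: {S1,S2,S3,S7} | {S5} — 2 equivalence classes.

2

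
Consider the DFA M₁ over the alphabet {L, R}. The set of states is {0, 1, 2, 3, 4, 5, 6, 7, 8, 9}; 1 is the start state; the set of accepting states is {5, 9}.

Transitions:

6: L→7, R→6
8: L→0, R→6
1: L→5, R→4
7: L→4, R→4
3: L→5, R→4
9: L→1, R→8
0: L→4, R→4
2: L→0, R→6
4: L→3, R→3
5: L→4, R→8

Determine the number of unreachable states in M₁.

2

BFS from 1 reaches {0, 1, 3, 4, 5, 6, 7, 8}; the 2 state(s) 2, 9 are never visited.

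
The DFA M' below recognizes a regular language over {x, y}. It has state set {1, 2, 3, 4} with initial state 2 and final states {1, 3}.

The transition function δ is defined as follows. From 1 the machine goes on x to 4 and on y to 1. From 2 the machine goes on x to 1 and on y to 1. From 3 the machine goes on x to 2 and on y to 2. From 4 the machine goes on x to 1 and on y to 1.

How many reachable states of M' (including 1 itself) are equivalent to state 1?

1

First remove the unreachable states {3}; 3 states remain.
P0 = {1} | {2,4}.
The partition is now stable with 2 blocks: {1} | {2,4}.
State 1 belongs to the block {1}, which has 1 states.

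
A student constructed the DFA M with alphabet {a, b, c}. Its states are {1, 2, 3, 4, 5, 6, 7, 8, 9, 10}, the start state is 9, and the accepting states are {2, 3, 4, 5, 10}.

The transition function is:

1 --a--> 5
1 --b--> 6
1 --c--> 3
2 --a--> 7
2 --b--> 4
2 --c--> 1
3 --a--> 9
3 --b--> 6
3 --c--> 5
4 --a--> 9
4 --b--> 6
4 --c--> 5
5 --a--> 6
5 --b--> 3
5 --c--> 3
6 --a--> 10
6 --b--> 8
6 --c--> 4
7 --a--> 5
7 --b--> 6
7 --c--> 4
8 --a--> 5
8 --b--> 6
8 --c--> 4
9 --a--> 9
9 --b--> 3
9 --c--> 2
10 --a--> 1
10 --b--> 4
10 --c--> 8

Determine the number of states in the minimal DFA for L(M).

6

Initial partition by acceptance: {2,3,4,5,10} | {1,6,7,8,9}.
Split {2,3,4,5,10} by δ(·,b) → {2,5,10} and {3,4}.
On input c, block {2,5,10} splits into {2,10} and {5}.
On input a, block {1,6,7,8,9} splits into {1,7,8} and {6} and {9}.
No further refinement is possible. Final partition (6 blocks): {2,10} | {1,7,8} | {3,4} | {5} | {6} | {9}.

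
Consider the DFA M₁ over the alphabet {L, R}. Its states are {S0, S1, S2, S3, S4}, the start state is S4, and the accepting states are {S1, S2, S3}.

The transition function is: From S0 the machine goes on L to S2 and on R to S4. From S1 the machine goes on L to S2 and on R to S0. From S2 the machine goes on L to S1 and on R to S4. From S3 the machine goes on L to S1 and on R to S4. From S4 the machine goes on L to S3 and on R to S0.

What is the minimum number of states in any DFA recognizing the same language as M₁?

Initial partition by acceptance: {S1,S2,S3} | {S0,S4}.
The partition is now stable with 2 blocks: {S1,S2,S3} | {S0,S4}.

2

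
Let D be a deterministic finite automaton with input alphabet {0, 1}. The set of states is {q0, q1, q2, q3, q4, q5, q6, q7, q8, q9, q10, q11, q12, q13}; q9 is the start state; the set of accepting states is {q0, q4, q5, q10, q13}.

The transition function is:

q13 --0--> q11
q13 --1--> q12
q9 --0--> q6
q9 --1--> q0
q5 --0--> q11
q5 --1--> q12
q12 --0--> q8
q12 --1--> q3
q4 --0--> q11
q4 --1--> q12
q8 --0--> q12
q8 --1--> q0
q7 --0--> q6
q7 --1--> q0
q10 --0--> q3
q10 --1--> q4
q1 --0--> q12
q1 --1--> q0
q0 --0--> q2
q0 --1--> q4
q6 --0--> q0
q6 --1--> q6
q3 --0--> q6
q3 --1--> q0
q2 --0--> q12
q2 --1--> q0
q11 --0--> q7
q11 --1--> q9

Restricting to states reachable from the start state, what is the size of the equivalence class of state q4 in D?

First remove the unreachable states {q1,q5,q10,q13}; 10 states remain.
Start with accepting vs non-accepting: {q0,q4} | {q2,q3,q6,q7,q8,q9,q11,q12}.
On input 1, block {q0,q4} splits into {q0} and {q4}.
Refine {q2,q3,q6,q7,q8,q9,q11,q12} on symbol 0: members go to different blocks, giving {q2,q3,q7,q8,q9,q11,q12} and {q6}.
Refine {q2,q3,q7,q8,q9,q11,q12} on symbol 0: members go to different blocks, giving {q2,q8,q11,q12} and {q3,q7,q9}.
Refine {q2,q8,q11,q12} on symbol 0: members go to different blocks, giving {q2,q8,q12} and {q11}.
On input 1, block {q2,q8,q12} splits into {q2,q8} and {q12}.
Stable partition: {q0} | {q2,q8} | {q4} | {q6} | {q3,q7,q9} | {q11} | {q12} — 7 equivalence classes.
The equivalence class containing q4 is {q4}, of size 1.

1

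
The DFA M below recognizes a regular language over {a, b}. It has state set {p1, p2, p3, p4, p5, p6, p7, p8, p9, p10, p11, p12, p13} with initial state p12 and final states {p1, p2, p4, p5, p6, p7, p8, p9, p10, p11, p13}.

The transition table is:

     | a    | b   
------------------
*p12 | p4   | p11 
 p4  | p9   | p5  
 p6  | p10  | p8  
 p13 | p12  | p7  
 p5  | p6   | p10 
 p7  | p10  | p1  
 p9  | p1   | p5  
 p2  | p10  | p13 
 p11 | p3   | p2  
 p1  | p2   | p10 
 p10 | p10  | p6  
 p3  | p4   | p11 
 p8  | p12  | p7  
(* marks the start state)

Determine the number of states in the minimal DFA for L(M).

9

Every state is reachable, so we keep all 13.
Start with accepting vs non-accepting: {p1,p2,p4,p5,p6,p7,p8,p9,p10,p11,p13} | {p3,p12}.
Refine {p1,p2,p4,p5,p6,p7,p8,p9,p10,p11,p13} on symbol a: members go to different blocks, giving {p1,p2,p4,p5,p6,p7,p9,p10} and {p8,p11,p13}.
Split {p1,p2,p4,p5,p6,p7,p9,p10} by δ(·,b) → {p1,p4,p5,p7,p9,p10} and {p2,p6}.
Refine {p1,p4,p5,p7,p9,p10} on symbol a: members go to different blocks, giving {p4,p7,p9,p10} and {p1,p5}.
Split {p4,p7,p9,p10} by δ(·,a) → {p4,p7,p10} and {p9}.
Split {p4,p7,p10} by δ(·,a) → {p7,p10} and {p4}.
On input b, block {p7,p10} splits into {p7} and {p10}.
Split {p8,p11,p13} by δ(·,b) → {p8,p13} and {p11}.
Stable partition: {p7} | {p3,p12} | {p8,p13} | {p2,p6} | {p1,p5} | {p9} | {p4} | {p10} | {p11} — 9 equivalence classes.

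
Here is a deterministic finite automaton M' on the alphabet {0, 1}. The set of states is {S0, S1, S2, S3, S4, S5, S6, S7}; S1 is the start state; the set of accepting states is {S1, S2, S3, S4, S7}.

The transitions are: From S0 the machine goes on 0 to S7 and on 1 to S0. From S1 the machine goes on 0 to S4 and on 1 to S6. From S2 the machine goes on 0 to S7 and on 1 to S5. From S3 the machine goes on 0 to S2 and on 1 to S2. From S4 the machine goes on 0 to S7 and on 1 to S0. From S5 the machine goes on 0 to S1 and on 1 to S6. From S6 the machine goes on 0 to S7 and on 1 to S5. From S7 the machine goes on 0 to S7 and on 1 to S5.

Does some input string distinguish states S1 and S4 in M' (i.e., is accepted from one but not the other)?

States {S2,S3} cannot be reached from the start state, so discard them.
Start with accepting vs non-accepting: {S1,S4,S7} | {S0,S5,S6}.
No further refinement is possible. Final partition (2 blocks): {S1,S4,S7} | {S0,S5,S6}.
S1 and S4 lie in the same block of the stable partition, so they are equivalent — no string distinguishes them.

No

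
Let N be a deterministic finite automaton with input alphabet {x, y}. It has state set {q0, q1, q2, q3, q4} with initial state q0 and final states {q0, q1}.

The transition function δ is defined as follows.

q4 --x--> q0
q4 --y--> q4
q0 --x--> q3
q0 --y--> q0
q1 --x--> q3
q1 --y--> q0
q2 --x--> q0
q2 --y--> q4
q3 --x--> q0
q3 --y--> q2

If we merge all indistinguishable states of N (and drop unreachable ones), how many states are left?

2

States {q1} cannot be reached from the start state, so discard them.
P0 = {q0} | {q2,q3,q4}.
The partition is now stable with 2 blocks: {q0} | {q2,q3,q4}.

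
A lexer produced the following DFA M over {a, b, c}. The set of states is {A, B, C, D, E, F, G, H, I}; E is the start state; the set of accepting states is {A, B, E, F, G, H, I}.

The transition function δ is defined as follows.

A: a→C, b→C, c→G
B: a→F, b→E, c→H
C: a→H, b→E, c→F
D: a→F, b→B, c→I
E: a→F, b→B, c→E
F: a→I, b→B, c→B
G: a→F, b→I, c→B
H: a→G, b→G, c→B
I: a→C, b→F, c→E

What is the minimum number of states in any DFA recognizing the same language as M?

7

States {A,D} cannot be reached from the start state, so discard them.
Start with accepting vs non-accepting: {B,E,F,G,H,I} | {C}.
Refine {B,E,F,G,H,I} on symbol a: members go to different blocks, giving {B,E,F,G,H} and {I}.
On input a, block {B,E,F,G,H} splits into {B,E,G,H} and {F}.
On input a, block {B,E,G,H} splits into {B,E,G} and {H}.
Refine {B,E,G} on symbol b: members go to different blocks, giving {B,E} and {G}.
Split {B,E} by δ(·,c) → {B} and {E}.
The partition is now stable with 7 blocks: {B} | {C} | {I} | {F} | {H} | {G} | {E}.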